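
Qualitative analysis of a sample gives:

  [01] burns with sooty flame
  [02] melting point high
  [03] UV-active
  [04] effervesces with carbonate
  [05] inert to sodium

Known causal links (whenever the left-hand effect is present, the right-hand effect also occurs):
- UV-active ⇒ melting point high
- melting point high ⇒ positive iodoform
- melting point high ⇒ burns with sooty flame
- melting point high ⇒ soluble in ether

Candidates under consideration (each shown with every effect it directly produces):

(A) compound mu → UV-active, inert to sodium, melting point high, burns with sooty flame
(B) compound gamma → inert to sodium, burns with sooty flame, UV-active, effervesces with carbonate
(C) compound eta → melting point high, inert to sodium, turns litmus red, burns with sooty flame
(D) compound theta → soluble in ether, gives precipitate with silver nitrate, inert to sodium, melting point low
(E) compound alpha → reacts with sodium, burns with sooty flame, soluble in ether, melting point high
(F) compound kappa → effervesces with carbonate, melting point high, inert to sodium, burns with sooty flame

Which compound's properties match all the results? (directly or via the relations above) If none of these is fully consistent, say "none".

B

Checking each candidate against the observations:
(A) compound mu — does not account for effervesces with carbonate
(B) compound gamma — accounts for every observation (melting point high through UV-active → melting point high)
(C) compound eta — does not account for UV-active, effervesces with carbonate
(D) compound theta — burns with sooty flame miss; melting point high miss; UV-active miss; effervesces with carbonate miss; inert to sodium match
(E) compound alpha — fails on UV-active, effervesces with carbonate, inert to sodium (predicts reacts with sodium, not inert to sodium)
(F) compound kappa — does not account for UV-active
(B) alone accounts for all the evidence.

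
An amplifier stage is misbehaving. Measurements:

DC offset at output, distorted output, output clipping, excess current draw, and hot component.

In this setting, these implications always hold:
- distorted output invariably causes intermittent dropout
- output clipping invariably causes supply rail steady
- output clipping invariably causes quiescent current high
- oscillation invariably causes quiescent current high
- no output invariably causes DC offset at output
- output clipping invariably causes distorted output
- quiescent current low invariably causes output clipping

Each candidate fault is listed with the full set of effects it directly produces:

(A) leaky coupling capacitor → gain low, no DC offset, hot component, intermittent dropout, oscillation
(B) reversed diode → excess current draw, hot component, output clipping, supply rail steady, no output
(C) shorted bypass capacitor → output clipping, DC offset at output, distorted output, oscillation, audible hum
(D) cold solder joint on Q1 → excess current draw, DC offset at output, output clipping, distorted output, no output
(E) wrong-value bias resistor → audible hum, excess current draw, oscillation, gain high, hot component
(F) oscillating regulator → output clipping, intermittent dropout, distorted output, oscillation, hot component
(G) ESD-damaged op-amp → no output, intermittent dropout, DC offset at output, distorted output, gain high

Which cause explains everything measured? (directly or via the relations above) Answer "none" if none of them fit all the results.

Checking each candidate against the observations:
(A) leaky coupling capacitor — fails on DC offset at output, distorted output, output clipping, excess current draw (predicts no DC offset, not DC offset at output)
(B) reversed diode — DC offset at output yes (through no output → DC offset at output); distorted output yes (through output clipping → distorted output); output clipping yes; excess current draw yes; hot component yes
(C) shorted bypass capacitor — does not account for excess current draw, hot component
(D) cold solder joint on Q1 — DC offset at output yes; distorted output yes; output clipping yes; excess current draw yes; hot component NO
(E) wrong-value bias resistor — DC offset at output NO; distorted output NO; output clipping NO; excess current draw yes; hot component yes
(F) oscillating regulator — DC offset at output NO; distorted output yes; output clipping yes; excess current draw NO; hot component yes
(G) ESD-damaged op-amp — DC offset at output yes; distorted output yes; output clipping NO; excess current draw NO; hot component NO
(B) alone accounts for all the evidence.

B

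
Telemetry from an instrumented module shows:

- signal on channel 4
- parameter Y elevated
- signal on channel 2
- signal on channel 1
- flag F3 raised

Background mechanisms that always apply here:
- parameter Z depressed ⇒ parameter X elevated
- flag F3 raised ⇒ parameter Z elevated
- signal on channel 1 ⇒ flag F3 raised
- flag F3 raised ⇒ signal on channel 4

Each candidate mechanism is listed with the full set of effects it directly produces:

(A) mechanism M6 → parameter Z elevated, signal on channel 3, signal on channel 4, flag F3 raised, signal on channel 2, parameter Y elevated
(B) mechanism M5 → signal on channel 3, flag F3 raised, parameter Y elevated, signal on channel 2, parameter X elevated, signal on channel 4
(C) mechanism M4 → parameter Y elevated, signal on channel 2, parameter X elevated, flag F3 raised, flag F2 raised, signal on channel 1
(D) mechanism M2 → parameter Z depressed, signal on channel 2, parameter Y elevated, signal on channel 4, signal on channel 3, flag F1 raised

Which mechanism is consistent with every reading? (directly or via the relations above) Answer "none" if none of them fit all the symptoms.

Per-candidate check:
(A) mechanism M6 — signal on channel 4 ✓; parameter Y elevated ✓; signal on channel 2 ✓; signal on channel 1 ✗; flag F3 raised ✓
(B) mechanism M5 — signal on channel 4 ✓; parameter Y elevated ✓; signal on channel 2 ✓; signal on channel 1 ✗; flag F3 raised ✓
(C) mechanism M4 — accounts for every observation (signal on channel 4 through flag F3 raised → signal on channel 4)
(D) mechanism M2 — does not account for signal on channel 1, flag F3 raised
(C) is the only candidate with no mismatches.

C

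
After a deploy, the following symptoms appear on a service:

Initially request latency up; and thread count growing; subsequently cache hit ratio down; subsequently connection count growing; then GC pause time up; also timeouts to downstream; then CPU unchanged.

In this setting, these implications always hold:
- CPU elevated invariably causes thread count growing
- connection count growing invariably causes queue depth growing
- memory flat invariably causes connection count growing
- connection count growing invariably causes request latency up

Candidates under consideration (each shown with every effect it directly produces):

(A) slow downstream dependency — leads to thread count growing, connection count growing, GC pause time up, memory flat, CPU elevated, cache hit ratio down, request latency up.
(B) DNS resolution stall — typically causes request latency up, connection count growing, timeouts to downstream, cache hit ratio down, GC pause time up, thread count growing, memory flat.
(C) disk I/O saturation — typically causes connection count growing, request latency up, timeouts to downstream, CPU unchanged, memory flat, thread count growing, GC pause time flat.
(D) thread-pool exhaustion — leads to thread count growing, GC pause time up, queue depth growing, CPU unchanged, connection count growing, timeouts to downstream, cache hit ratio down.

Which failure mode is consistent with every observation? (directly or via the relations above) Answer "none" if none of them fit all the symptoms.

D

Checking each candidate against the observations:
(A) slow downstream dependency — request latency up match; thread count growing match; cache hit ratio down match; connection count growing match; GC pause time up match; timeouts to downstream miss; CPU unchanged miss
(B) DNS resolution stall — does not account for CPU unchanged
(C) disk I/O saturation — fails on cache hit ratio down, GC pause time up (predicts GC pause time flat, not GC pause time up)
(D) thread-pool exhaustion — request latency up match (by connection count growing → request latency up); thread count growing match; cache hit ratio down match; connection count growing match; GC pause time up match; timeouts to downstream match; CPU unchanged match
(D) is the only candidate with no mismatches.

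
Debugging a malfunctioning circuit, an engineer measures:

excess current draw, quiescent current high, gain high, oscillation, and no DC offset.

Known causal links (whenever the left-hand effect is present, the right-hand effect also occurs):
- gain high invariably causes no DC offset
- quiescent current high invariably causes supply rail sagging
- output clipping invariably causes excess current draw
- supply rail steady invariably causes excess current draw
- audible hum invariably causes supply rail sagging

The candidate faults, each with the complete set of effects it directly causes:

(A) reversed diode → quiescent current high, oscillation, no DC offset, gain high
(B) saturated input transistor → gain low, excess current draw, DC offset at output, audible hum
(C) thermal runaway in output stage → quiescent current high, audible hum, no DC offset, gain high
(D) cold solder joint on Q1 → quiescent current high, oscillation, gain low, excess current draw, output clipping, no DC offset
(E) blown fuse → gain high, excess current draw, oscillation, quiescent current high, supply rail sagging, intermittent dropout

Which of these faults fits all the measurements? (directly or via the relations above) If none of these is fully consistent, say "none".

For each candidate, compare predicted effects to what was observed:
(A) reversed diode — excess current draw -; quiescent current high +; gain high +; oscillation +; no DC offset +
(B) saturated input transistor — excess current draw +; quiescent current high -; gain high -; oscillation -; no DC offset -
(C) thermal runaway in output stage — excess current draw -; quiescent current high +; gain high +; oscillation -; no DC offset +
(D) cold solder joint on Q1 — fails on gain high (predicts gain low, not gain high)
(E) blown fuse — excess current draw +; quiescent current high +; gain high +; oscillation +; no DC offset + (by gain high → no DC offset)
(E) alone accounts for all the evidence.

E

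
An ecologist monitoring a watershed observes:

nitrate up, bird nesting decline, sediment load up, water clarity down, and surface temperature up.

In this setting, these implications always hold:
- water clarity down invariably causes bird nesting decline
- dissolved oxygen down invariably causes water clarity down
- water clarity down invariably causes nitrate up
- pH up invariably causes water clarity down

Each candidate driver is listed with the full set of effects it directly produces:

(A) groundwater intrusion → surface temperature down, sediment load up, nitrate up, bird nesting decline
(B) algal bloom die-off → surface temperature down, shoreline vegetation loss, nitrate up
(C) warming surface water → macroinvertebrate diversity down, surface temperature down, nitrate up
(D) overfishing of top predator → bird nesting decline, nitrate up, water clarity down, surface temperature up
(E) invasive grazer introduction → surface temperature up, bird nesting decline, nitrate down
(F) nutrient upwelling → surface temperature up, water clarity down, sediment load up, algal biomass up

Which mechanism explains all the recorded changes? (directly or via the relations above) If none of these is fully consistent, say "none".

F

Checking each candidate against the observations:
(A) groundwater intrusion — fails on water clarity down, surface temperature up (predicts surface temperature down, not surface temperature up)
(B) algal bloom die-off — nitrate up match; bird nesting decline miss; sediment load up miss; water clarity down miss; surface temperature up miss
(C) warming surface water — fails on bird nesting decline, sediment load up, water clarity down, surface temperature up (predicts surface temperature down, not surface temperature up)
(D) overfishing of top predator — does not account for sediment load up
(E) invasive grazer introduction — fails on nitrate up, sediment load up, water clarity down (predicts nitrate down, not nitrate up)
(F) nutrient upwelling — nitrate up match (via water clarity down → nitrate up); bird nesting decline match (via water clarity down → bird nesting decline); sediment load up match; water clarity down match; surface temperature up match
(F) is the only candidate with no mismatches.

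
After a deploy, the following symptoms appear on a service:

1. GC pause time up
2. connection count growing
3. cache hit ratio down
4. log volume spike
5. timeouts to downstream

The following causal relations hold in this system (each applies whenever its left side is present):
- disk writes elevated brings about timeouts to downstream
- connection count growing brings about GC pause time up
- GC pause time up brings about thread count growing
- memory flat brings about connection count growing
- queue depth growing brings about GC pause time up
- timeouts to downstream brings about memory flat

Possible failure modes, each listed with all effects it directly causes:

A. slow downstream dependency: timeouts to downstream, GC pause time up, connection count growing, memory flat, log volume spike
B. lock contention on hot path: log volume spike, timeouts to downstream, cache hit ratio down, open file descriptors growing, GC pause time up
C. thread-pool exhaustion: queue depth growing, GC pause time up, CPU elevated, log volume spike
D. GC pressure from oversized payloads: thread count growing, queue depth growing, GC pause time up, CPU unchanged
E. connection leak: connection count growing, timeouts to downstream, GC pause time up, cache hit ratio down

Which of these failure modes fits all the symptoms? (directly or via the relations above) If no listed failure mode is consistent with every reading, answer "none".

Testing each hypothesis:
(A) slow downstream dependency — does not account for cache hit ratio down
(B) lock contention on hot path — accounts for every observation (connection count growing through timeouts to downstream → memory flat → connection count growing)
(C) thread-pool exhaustion — does not account for connection count growing, cache hit ratio down, timeouts to downstream
(D) GC pressure from oversized payloads — GC pause time up match; connection count growing miss; cache hit ratio down miss; log volume spike miss; timeouts to downstream miss
(E) connection leak — GC pause time up match; connection count growing match; cache hit ratio down match; log volume spike miss; timeouts to downstream match
(B) alone accounts for all the evidence.

B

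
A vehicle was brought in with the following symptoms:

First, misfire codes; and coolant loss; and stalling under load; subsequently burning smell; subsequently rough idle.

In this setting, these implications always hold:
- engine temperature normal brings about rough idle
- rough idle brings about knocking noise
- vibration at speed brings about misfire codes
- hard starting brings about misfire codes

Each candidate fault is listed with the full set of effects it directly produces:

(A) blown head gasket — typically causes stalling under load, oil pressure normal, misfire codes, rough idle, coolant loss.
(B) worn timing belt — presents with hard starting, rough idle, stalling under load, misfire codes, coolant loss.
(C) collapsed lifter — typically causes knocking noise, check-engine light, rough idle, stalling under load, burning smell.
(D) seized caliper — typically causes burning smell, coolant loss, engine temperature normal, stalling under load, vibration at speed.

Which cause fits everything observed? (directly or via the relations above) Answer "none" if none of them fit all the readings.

Checking each candidate against the observations:
(A) blown head gasket — does not account for burning smell
(B) worn timing belt — misfire codes ✓; coolant loss ✓; stalling under load ✓; burning smell ✗; rough idle ✓
(C) collapsed lifter — does not account for misfire codes, coolant loss
(D) seized caliper — misfire codes ✓ (via vibration at speed → misfire codes); coolant loss ✓; stalling under load ✓; burning smell ✓; rough idle ✓ (via engine temperature normal → rough idle)
(D) is the only candidate with no mismatches.

D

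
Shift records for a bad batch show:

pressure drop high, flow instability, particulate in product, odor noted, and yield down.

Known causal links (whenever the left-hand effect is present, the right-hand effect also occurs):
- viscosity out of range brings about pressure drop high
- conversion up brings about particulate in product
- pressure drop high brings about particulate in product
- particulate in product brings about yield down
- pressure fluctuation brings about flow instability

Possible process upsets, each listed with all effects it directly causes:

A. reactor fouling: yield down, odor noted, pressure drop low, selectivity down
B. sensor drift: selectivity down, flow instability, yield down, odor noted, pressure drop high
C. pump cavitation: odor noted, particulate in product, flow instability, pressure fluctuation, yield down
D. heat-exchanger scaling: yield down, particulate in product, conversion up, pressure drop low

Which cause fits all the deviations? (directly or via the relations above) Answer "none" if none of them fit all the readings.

Per-candidate check:
(A) reactor fouling — fails on pressure drop high, flow instability, particulate in product (predicts pressure drop low, not pressure drop high)
(B) sensor drift — pressure drop high +; flow instability +; particulate in product + (by pressure drop high → particulate in product); odor noted +; yield down +
(C) pump cavitation — does not account for pressure drop high
(D) heat-exchanger scaling — pressure drop high -; flow instability -; particulate in product +; odor noted -; yield down +
(B) alone accounts for all the evidence.

B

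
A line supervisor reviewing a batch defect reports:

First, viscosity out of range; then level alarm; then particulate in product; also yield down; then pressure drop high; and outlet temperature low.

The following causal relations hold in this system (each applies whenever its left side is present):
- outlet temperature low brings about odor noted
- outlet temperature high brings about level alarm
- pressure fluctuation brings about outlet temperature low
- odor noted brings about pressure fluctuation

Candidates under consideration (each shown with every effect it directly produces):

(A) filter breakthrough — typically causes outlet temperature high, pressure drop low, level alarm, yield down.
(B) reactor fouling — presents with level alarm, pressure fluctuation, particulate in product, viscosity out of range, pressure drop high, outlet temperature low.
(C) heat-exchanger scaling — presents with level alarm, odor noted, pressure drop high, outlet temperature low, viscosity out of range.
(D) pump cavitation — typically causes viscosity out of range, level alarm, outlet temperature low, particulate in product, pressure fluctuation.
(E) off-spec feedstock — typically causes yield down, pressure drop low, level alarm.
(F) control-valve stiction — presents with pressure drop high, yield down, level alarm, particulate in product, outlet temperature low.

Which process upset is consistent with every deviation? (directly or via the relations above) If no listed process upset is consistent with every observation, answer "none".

For each candidate, compare predicted effects to what was observed:
(A) filter breakthrough — fails on viscosity out of range, particulate in product, pressure drop high, outlet temperature low (predicts pressure drop low, not pressure drop high; predicts outlet temperature high, not outlet temperature low)
(B) reactor fouling — viscosity out of range yes; level alarm yes; particulate in product yes; yield down NO; pressure drop high yes; outlet temperature low yes
(C) heat-exchanger scaling — does not account for particulate in product, yield down
(D) pump cavitation — viscosity out of range yes; level alarm yes; particulate in product yes; yield down NO; pressure drop high NO; outlet temperature low yes
(E) off-spec feedstock — viscosity out of range NO; level alarm yes; particulate in product NO; yield down yes; pressure drop high NO; outlet temperature low NO
(F) control-valve stiction — viscosity out of range NO; level alarm yes; particulate in product yes; yield down yes; pressure drop high yes; outlet temperature low yes
No candidate is consistent with all observations.

none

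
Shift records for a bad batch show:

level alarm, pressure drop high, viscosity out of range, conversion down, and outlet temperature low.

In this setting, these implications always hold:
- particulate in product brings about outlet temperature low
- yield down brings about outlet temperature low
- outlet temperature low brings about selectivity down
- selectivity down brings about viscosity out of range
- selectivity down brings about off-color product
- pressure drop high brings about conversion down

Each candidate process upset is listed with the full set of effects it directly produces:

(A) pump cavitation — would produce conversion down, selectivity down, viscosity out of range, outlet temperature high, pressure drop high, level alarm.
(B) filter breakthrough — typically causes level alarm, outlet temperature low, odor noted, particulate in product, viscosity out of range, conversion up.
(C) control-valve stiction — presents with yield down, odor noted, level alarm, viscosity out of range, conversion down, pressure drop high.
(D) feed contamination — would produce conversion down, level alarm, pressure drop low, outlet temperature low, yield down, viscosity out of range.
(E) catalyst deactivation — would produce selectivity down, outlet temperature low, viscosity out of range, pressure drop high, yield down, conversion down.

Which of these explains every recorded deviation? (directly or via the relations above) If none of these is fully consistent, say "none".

Testing each hypothesis:
(A) pump cavitation — fails on outlet temperature low (predicts outlet temperature high, not outlet temperature low)
(B) filter breakthrough — level alarm match; pressure drop high miss; viscosity out of range match; conversion down miss; outlet temperature low match
(C) control-valve stiction — level alarm match; pressure drop high match; viscosity out of range match; conversion down match; outlet temperature low match (via yield down → outlet temperature low)
(D) feed contamination — level alarm match; pressure drop high miss; viscosity out of range match; conversion down match; outlet temperature low match
(E) catalyst deactivation — level alarm miss; pressure drop high match; viscosity out of range match; conversion down match; outlet temperature low match
(C) alone accounts for all the evidence.

C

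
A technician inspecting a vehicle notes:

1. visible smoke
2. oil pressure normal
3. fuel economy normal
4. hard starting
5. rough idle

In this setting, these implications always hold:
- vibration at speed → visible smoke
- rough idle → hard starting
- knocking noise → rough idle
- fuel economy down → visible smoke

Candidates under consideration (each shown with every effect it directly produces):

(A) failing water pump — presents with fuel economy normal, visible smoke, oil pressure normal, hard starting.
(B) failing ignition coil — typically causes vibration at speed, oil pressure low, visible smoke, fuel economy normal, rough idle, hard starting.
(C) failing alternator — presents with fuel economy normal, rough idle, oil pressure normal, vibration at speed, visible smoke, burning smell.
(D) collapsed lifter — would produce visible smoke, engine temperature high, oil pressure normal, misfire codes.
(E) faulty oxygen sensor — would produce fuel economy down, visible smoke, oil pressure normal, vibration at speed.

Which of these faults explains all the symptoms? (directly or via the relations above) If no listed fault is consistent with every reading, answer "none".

C

For each candidate, compare predicted effects to what was observed:
(A) failing water pump — visible smoke match; oil pressure normal match; fuel economy normal match; hard starting match; rough idle miss
(B) failing ignition coil — visible smoke match; oil pressure normal miss; fuel economy normal match; hard starting match; rough idle match
(C) failing alternator — visible smoke match; oil pressure normal match; fuel economy normal match; hard starting match (by rough idle → hard starting); rough idle match
(D) collapsed lifter — does not account for fuel economy normal, hard starting, rough idle
(E) faulty oxygen sensor — fails on fuel economy normal, hard starting, rough idle (predicts fuel economy down, not fuel economy normal)
Only (C) is consistent with every observation.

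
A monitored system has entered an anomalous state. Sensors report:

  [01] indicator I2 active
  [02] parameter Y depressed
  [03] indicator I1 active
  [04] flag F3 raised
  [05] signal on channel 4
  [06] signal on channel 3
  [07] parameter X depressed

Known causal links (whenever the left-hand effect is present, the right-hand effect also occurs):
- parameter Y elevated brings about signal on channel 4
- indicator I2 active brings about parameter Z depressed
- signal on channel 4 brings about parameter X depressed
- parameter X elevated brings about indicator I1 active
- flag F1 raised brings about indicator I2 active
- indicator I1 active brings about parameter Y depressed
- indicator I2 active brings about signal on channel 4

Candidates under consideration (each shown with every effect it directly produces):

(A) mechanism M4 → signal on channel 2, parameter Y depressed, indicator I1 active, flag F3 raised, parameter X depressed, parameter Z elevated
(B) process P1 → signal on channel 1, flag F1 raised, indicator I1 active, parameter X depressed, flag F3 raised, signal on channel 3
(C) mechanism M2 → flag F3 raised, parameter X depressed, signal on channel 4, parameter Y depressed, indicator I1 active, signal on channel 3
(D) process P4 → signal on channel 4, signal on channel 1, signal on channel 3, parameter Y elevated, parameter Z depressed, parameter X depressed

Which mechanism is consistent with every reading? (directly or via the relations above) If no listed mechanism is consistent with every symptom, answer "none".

B

Checking each candidate against the observations:
(A) mechanism M4 — does not account for indicator I2 active, signal on channel 4, signal on channel 3
(B) process P1 — indicator I2 active ✓ (through flag F1 raised → indicator I2 active); parameter Y depressed ✓ (through indicator I1 active → parameter Y depressed); indicator I1 active ✓; flag F3 raised ✓; signal on channel 4 ✓ (through flag F1 raised → indicator I2 active → signal on channel 4); signal on channel 3 ✓; parameter X depressed ✓
(C) mechanism M2 — does not account for indicator I2 active
(D) process P4 — indicator I2 active ✗; parameter Y depressed ✗; indicator I1 active ✗; flag F3 raised ✗; signal on channel 4 ✓; signal on channel 3 ✓; parameter X depressed ✓
(B) is the only candidate with no mismatches.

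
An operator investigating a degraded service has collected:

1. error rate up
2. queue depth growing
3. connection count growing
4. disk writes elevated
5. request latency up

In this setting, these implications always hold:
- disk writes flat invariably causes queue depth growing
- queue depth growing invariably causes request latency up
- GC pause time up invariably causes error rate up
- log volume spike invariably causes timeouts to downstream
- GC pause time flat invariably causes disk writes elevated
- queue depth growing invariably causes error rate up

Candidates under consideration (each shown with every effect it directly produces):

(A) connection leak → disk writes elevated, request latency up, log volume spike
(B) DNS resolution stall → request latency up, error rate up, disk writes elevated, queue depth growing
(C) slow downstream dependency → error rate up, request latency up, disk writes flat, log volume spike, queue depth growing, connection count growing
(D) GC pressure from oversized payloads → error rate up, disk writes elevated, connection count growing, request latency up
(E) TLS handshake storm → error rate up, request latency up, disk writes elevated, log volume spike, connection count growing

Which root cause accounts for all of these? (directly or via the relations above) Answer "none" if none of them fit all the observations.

none

Testing each hypothesis:
(A) connection leak — error rate up ✗; queue depth growing ✗; connection count growing ✗; disk writes elevated ✓; request latency up ✓
(B) DNS resolution stall — does not account for connection count growing
(C) slow downstream dependency — error rate up ✓; queue depth growing ✓; connection count growing ✓; disk writes elevated ✗; request latency up ✓
(D) GC pressure from oversized payloads — does not account for queue depth growing
(E) TLS handshake storm — error rate up ✓; queue depth growing ✗; connection count growing ✓; disk writes elevated ✓; request latency up ✓
Every candidate fails on at least one observation.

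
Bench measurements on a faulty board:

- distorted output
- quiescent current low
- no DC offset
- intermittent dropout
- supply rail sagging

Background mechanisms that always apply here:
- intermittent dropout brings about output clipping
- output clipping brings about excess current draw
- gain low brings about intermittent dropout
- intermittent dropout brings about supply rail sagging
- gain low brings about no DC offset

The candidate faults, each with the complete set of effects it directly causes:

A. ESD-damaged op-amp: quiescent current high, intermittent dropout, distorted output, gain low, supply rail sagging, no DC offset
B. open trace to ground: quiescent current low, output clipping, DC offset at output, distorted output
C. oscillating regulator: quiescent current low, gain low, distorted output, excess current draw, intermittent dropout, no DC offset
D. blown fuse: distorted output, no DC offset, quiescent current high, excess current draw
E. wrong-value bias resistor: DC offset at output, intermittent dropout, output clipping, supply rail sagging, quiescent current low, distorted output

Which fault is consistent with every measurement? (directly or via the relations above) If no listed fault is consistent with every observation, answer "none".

C

Checking each candidate against the observations:
(A) ESD-damaged op-amp — distorted output ✓; quiescent current low ✗; no DC offset ✓; intermittent dropout ✓; supply rail sagging ✓
(B) open trace to ground — fails on no DC offset, intermittent dropout, supply rail sagging (predicts DC offset at output, not no DC offset)
(C) oscillating regulator — distorted output ✓; quiescent current low ✓; no DC offset ✓; intermittent dropout ✓; supply rail sagging ✓ (through intermittent dropout → supply rail sagging)
(D) blown fuse — distorted output ✓; quiescent current low ✗; no DC offset ✓; intermittent dropout ✗; supply rail sagging ✗
(E) wrong-value bias resistor — fails on no DC offset (predicts DC offset at output, not no DC offset)
Only (C) is consistent with every observation.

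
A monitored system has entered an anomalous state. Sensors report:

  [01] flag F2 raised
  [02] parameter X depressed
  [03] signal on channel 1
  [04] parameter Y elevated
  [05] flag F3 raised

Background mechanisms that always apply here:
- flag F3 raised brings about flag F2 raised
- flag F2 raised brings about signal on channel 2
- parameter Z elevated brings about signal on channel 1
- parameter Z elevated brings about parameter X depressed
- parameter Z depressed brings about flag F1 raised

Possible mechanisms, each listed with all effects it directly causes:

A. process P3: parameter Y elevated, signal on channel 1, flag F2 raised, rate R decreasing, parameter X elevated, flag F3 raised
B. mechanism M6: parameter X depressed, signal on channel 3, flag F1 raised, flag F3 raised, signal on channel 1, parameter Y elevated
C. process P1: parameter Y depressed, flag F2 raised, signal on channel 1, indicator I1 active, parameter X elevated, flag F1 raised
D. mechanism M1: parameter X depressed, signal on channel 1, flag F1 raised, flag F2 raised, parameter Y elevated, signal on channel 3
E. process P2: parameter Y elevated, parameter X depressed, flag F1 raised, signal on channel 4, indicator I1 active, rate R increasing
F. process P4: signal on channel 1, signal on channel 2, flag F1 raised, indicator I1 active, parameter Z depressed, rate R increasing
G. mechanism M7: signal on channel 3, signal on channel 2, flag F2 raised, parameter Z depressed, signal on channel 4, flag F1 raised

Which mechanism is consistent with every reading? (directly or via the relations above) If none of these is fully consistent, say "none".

Per-candidate check:
(A) process P3 — flag F2 raised ✓; parameter X depressed ✗; signal on channel 1 ✓; parameter Y elevated ✓; flag F3 raised ✓
(B) mechanism M6 — flag F2 raised ✓ (by flag F3 raised → flag F2 raised); parameter X depressed ✓; signal on channel 1 ✓; parameter Y elevated ✓; flag F3 raised ✓
(C) process P1 — flag F2 raised ✓; parameter X depressed ✗; signal on channel 1 ✓; parameter Y elevated ✗; flag F3 raised ✗
(D) mechanism M1 — flag F2 raised ✓; parameter X depressed ✓; signal on channel 1 ✓; parameter Y elevated ✓; flag F3 raised ✗
(E) process P2 — flag F2 raised ✗; parameter X depressed ✓; signal on channel 1 ✗; parameter Y elevated ✓; flag F3 raised ✗
(F) process P4 — does not account for flag F2 raised, parameter X depressed, parameter Y elevated, flag F3 raised
(G) mechanism M7 — flag F2 raised ✓; parameter X depressed ✗; signal on channel 1 ✗; parameter Y elevated ✗; flag F3 raised ✗
Only (B) is consistent with every observation.

B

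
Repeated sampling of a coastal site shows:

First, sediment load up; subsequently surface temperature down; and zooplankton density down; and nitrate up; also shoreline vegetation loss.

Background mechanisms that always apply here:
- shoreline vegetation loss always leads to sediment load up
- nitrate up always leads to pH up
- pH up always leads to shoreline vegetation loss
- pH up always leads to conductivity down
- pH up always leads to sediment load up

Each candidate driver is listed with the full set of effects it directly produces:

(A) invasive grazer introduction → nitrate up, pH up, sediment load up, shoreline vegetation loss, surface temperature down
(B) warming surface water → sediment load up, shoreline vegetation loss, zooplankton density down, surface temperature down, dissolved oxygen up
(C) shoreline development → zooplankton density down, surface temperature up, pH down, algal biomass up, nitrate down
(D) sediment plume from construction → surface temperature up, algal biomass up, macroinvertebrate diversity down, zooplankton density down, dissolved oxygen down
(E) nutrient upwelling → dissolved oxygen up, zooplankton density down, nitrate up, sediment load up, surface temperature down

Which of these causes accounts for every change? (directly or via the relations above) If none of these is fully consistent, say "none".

E

Per-candidate check:
(A) invasive grazer introduction — sediment load up yes; surface temperature down yes; zooplankton density down NO; nitrate up yes; shoreline vegetation loss yes
(B) warming surface water — does not account for nitrate up
(C) shoreline development — fails on sediment load up, surface temperature down, nitrate up, shoreline vegetation loss (predicts surface temperature up, not surface temperature down; predicts nitrate down, not nitrate up)
(D) sediment plume from construction — fails on sediment load up, surface temperature down, nitrate up, shoreline vegetation loss (predicts surface temperature up, not surface temperature down)
(E) nutrient upwelling — sediment load up yes; surface temperature down yes; zooplankton density down yes; nitrate up yes; shoreline vegetation loss yes (by nitrate up → pH up → shoreline vegetation loss)
(E) is the only candidate with no mismatches.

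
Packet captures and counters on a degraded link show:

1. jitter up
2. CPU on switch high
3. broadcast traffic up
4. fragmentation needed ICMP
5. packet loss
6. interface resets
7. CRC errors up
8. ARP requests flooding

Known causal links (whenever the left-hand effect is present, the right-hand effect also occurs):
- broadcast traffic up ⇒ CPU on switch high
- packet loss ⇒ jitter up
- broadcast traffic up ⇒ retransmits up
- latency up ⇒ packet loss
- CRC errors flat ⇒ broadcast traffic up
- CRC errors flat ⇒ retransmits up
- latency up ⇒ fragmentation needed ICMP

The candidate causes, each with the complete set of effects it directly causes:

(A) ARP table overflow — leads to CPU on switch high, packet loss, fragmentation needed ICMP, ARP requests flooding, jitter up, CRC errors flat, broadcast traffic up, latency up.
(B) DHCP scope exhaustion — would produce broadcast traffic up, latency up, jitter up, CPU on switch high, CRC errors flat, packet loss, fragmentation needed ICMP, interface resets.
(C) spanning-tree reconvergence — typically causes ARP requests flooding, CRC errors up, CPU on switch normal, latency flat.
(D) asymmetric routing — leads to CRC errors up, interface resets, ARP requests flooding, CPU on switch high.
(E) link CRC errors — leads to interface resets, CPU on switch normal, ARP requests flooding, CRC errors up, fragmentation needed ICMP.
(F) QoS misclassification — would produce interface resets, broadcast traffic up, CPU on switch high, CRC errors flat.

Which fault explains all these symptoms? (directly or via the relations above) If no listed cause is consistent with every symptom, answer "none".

Checking each candidate against the observations:
(A) ARP table overflow — fails on interface resets, CRC errors up (predicts CRC errors flat, not CRC errors up)
(B) DHCP scope exhaustion — jitter up +; CPU on switch high +; broadcast traffic up +; fragmentation needed ICMP +; packet loss +; interface resets +; CRC errors up -; ARP requests flooding -
(C) spanning-tree reconvergence — jitter up -; CPU on switch high -; broadcast traffic up -; fragmentation needed ICMP -; packet loss -; interface resets -; CRC errors up +; ARP requests flooding +
(D) asymmetric routing — jitter up -; CPU on switch high +; broadcast traffic up -; fragmentation needed ICMP -; packet loss -; interface resets +; CRC errors up +; ARP requests flooding +
(E) link CRC errors — jitter up -; CPU on switch high -; broadcast traffic up -; fragmentation needed ICMP +; packet loss -; interface resets +; CRC errors up +; ARP requests flooding +
(F) QoS misclassification — fails on jitter up, fragmentation needed ICMP, packet loss, CRC errors up, ARP requests flooding (predicts CRC errors flat, not CRC errors up)
Every candidate fails on at least one observation.

none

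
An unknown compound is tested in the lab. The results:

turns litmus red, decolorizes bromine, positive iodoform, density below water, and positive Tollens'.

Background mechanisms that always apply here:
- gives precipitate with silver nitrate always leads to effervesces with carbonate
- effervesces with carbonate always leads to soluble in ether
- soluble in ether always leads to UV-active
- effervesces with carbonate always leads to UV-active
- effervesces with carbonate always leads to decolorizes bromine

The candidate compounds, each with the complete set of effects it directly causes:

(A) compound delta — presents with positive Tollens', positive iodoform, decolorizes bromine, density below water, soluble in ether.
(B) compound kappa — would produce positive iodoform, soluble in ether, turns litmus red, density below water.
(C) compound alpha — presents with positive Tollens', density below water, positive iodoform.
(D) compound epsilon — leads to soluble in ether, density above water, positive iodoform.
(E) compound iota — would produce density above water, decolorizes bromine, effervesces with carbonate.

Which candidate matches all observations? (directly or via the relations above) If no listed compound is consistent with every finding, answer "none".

none

Testing each hypothesis:
(A) compound delta — turns litmus red ✗; decolorizes bromine ✓; positive iodoform ✓; density below water ✓; positive Tollens' ✓
(B) compound kappa — does not account for decolorizes bromine, positive Tollens'
(C) compound alpha — turns litmus red ✗; decolorizes bromine ✗; positive iodoform ✓; density below water ✓; positive Tollens' ✓
(D) compound epsilon — turns litmus red ✗; decolorizes bromine ✗; positive iodoform ✓; density below water ✗; positive Tollens' ✗
(E) compound iota — turns litmus red ✗; decolorizes bromine ✓; positive iodoform ✗; density below water ✗; positive Tollens' ✗
None of the listed candidates fits everything.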